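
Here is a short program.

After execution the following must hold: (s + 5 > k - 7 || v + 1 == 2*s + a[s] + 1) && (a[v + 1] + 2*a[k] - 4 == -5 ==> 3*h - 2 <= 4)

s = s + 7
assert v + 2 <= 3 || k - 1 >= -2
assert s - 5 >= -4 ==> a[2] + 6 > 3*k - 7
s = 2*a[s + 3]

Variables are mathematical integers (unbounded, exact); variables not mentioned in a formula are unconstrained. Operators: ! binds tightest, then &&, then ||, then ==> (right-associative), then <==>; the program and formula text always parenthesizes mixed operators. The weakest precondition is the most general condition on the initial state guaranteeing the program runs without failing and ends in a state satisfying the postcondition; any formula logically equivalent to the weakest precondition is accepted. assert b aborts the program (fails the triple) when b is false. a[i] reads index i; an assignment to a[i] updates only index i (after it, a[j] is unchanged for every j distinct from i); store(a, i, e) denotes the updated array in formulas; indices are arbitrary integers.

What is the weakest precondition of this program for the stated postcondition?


Working backward. After the program, the postcondition (s + 5 > k - 7 || v + 1 == 2*s + a[s] + 1) && (a[v + 1] + 2*a[k] - 4 == -5 ==> 3*h - 2 <= 4) must hold; in canonical form it is (s > k - 12 || v == a[s] + 2*s) && (a[v + 1] + 2*a[k] == -1 ==> 3*h <= 6).
Before s := 2*a[s + 3]: (2*a[s + 3] > k - 12 || v == 4*a[s + 3] + a[2*a[s + 3]]) && (a[v + 1] + 2*a[k] == -1 ==> 3*h <= 6)
Before assert s - 5 >= -4 ==> a[2] + 6 > 3*k - 7: (s >= 1 ==> a[2] > 3*k - 13) && (2*a[s + 3] > k - 12 || v == 4*a[s + 3] + a[2*a[s + 3]]) && (a[v + 1] + 2*a[k] == -1 ==> 3*h <= 6)
Before assert v + 2 <= 3 || k - 1 >= -2: (v <= 1 || k >= -1) && (s >= 1 ==> a[2] > 3*k - 13) && (2*a[s + 3] > k - 12 || v == 4*a[s + 3] + a[2*a[s + 3]]) && (a[v + 1] + 2*a[k] == -1 ==> 3*h <= 6)
Before s := s + 7: (v <= 1 || k >= -1) && (s >= -6 ==> a[2] > 3*k - 13) && (2*a[s + 10] > k - 12 || v == 4*a[s + 10] + a[2*a[s + 10]]) && (a[v + 1] + 2*a[k] == -1 ==> 3*h <= 6)
Answer: WP = (v <= 1 || k >= -1) && (s >= -6 ==> a[2] > 3*k - 13) && (2*a[s + 10] > k - 12 || v == 4*a[s + 10] + a[2*a[s + 10]]) && (a[v + 1] + 2*a[k] == -1 ==> 3*h <= 6)


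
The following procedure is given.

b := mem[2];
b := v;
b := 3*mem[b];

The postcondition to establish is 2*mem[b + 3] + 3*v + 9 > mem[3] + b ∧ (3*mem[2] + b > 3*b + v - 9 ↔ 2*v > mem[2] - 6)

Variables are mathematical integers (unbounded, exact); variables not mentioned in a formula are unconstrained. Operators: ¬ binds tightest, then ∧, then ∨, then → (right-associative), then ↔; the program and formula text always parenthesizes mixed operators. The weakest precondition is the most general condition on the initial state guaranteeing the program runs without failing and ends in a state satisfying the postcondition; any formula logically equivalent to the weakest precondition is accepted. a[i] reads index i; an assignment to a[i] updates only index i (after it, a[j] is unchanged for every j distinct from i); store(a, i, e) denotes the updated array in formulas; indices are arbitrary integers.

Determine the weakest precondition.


Working backward. After the program, the postcondition 2*mem[b + 3] + 3*v + 9 > mem[3] + b ∧ (3*mem[2] + b > 3*b + v - 9 ↔ 2*v > mem[2] - 6) must hold; in canonical form it is 2*mem[b + 3] + 3*v > mem[3] + b - 9 ∧ (3*mem[2] > 2*b + v - 9 ↔ 2*v > mem[2] - 6).
Before b := 3*mem[b]: 2*mem[3*mem[b] + 3] + 3*v > mem[3] + 3*mem[b] - 9 ∧ (3*mem[2] > 6*mem[b] + v - 9 ↔ 2*v > mem[2] - 6)
Before b := v: 2*mem[3*mem[v] + 3] + 3*v > mem[3] + 3*mem[v] - 9 ∧ (3*mem[2] > 6*mem[v] + v - 9 ↔ 2*v > mem[2] - 6)
Before b := mem[2]: 2*mem[3*mem[v] + 3] + 3*v > mem[3] + 3*mem[v] - 9 ∧ (3*mem[2] > 6*mem[v] + v - 9 ↔ 2*v > mem[2] - 6)
Answer: WP = 2*mem[3*mem[v] + 3] + 3*v > mem[3] + 3*mem[v] - 9 ∧ (3*mem[2] > 6*mem[v] + v - 9 ↔ 2*v > mem[2] - 6)


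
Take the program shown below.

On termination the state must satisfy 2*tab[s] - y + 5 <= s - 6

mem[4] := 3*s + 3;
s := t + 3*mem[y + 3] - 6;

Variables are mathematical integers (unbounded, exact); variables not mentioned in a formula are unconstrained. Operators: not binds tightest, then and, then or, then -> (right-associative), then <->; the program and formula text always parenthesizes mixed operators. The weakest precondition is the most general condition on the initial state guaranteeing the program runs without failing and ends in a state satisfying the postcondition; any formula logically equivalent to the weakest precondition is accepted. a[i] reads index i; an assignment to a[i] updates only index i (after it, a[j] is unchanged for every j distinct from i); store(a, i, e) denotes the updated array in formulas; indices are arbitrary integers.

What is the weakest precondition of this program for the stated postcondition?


Working backward. After the program, the postcondition 2*tab[s] - y + 5 <= s - 6 must hold; in canonical form it is 2*tab[s] <= s + y - 11.
Before s := t + 3*mem[y + 3] - 6: 2*tab[3*mem[y + 3] + t - 6] <= 3*mem[y + 3] + t + y - 17
Before mem[4] := 3*s + 3: 2*tab[3*store(mem, 4, 3*s + 3)[y + 3] + t - 6] <= 3*store(mem, 4, 3*s + 3)[y + 3] + t + y - 17
Answer: WP = 2*tab[3*store(mem, 4, 3*s + 3)[y + 3] + t - 6] <= 3*store(mem, 4, 3*s + 3)[y + 3] + t + y - 17


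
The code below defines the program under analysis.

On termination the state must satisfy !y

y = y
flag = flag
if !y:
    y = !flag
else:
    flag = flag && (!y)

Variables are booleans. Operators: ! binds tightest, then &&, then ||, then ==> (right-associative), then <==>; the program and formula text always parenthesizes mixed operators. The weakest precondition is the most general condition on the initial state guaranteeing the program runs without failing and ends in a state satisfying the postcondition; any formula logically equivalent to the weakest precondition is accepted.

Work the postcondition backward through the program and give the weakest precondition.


Working backward. After the program, !y must hold.
Then branch requires flag; else branch requires !y.
Before the if: ((!y) ==> flag) && (y ==> (!y))
Before flag := flag: ((!y) ==> flag) && (y ==> (!y))
Before y := y: ((!y) ==> flag) && (y ==> (!y))
Answer: WP = ((!y) ==> flag) && (y ==> (!y))


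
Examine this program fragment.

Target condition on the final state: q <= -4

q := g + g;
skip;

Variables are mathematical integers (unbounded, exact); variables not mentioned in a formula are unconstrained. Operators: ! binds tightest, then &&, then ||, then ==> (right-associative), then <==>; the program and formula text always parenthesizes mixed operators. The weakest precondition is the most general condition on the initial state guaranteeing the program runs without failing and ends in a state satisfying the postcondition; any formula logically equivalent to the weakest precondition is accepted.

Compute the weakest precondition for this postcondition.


Working backward. After the program, q <= -4 must hold.
Before skip: q <= -4
Before q := g + g: 2*g <= -4
Answer: WP = 2*g <= -4


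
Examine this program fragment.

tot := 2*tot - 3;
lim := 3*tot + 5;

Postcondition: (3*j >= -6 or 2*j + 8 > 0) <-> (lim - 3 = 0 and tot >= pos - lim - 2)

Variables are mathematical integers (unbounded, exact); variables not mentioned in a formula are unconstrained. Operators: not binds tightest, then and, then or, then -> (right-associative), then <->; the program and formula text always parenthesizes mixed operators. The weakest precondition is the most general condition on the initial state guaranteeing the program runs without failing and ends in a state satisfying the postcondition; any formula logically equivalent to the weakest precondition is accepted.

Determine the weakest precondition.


Working backward. After the program, the postcondition (3*j >= -6 or 2*j + 8 > 0) <-> (lim - 3 = 0 and tot >= pos - lim - 2) must hold; in canonical form it is (3*j >= -6 or 2*j > -8) <-> (lim = 3 and lim + tot >= pos - 2).
Before lim := 3*tot + 5: (3*j >= -6 or 2*j > -8) <-> (3*tot = -2 and 4*tot >= pos - 7)
Before tot := 2*tot - 3: (3*j >= -6 or 2*j > -8) <-> (6*tot = 7 and 8*tot >= pos + 5)
Answer: WP = (3*j >= -6 or 2*j > -8) <-> (6*tot = 7 and 8*tot >= pos + 5)


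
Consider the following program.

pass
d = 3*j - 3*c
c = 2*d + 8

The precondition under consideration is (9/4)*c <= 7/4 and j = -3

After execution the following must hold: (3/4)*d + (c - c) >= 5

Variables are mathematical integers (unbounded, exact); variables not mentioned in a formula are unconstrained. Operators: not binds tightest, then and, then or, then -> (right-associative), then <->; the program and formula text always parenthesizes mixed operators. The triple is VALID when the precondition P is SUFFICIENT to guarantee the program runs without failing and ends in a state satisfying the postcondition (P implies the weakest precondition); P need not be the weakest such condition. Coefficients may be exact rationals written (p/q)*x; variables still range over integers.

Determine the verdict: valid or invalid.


Working backward. After the program, the postcondition (3/4)*d + (c - c) >= 5 must hold; in canonical form it is (3/4)*d >= 5.
Before c := 2*d + 8: (3/4)*d >= 5
Before d := 3*j - 3*c: (9/4)*j >= (9/4)*c + 5
Before skip: (9/4)*j >= (9/4)*c + 5
The weakest precondition is (9/4)*j >= (9/4)*c + 5.
Check whether (9/4)*c <= 7/4 and j = -3 implies it.
Countermodel: at the initial state c = -5, j = -3, the precondition holds but the weakest precondition fails.
Answer: invalid


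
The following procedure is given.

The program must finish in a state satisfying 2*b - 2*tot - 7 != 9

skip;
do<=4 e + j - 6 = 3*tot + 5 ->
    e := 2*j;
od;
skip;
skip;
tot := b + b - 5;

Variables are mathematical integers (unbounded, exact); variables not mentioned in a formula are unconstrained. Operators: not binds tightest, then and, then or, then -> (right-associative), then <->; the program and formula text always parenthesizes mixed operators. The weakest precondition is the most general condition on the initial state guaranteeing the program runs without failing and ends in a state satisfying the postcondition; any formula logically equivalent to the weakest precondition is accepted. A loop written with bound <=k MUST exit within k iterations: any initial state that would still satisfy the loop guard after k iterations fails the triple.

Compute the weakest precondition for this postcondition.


Working backward. After the program, the postcondition 2*b - 2*tot - 7 != 9 must hold; in canonical form it is 2*b != 2*tot + 16.
Before tot := b + b - 5: 2*b != -6
Before skip: 2*b != -6
Before skip: 2*b != -6
Before the loop (bound <=4), unroll the exhaustion recursion (WP_0 = exit-now case; WP_j = one more guarded iteration, up to j = 4):
  WP_0: (not (e + j = 3*tot + 11)) and 2*b != -6
  WP_1: (e + j = 3*tot + 11 -> ((not (3*j = 3*tot + 11)) and 2*b != -6)) and ((not (e + j = 3*tot + 11)) -> 2*b != -6)
  WP_2: (e + j = 3*tot + 11 -> ((3*j = 3*tot + 11 -> ((not (3*j = 3*tot + 11)) and 2*b != -6)) and ((not (3*j = 3*tot + 11)) -> 2*b != -6))) and ((not (e + j = 3*tot + 11)) -> 2*b != -6)
  WP_3: (e + j = 3*tot + 11 -> ((3*j = 3*tot + 11 -> ((3*j = 3*tot + 11 -> ((not (3*j = 3*tot + 11)) and 2*b != -6)) and ((not (3*j = 3*tot + 11)) -> 2*b != -6))) and ((not (3*j = 3*tot + 11)) -> 2*b != -6))) and ((not (e + j = 3*tot + 11)) -> 2*b != -6)
  WP_4: (e + j = 3*tot + 11 -> ((3*j = 3*tot + 11 -> ((3*j = 3*tot + 11 -> ((3*j = 3*tot + 11 -> ((not (3*j = 3*tot + 11)) and 2*b != -6)) and ((not (3*j = 3*tot + 11)) -> 2*b != -6))) and ((not (3*j = 3*tot + 11)) -> 2*b != -6))) and ((not (3*j = 3*tot + 11)) -> 2*b != -6))) and ((not (e + j = 3*tot + 11)) -> 2*b != -6)
So before the loop: (e + j = 3*tot + 11 -> ((3*j = 3*tot + 11 -> ((3*j = 3*tot + 11 -> ((3*j = 3*tot + 11 -> ((not (3*j = 3*tot + 11)) and 2*b != -6)) and ((not (3*j = 3*tot + 11)) -> 2*b != -6))) and ((not (3*j = 3*tot + 11)) -> 2*b != -6))) and ((not (3*j = 3*tot + 11)) -> 2*b != -6))) and ((not (e + j = 3*tot + 11)) -> 2*b != -6)
Before skip: (e + j = 3*tot + 11 -> ((3*j = 3*tot + 11 -> ((3*j = 3*tot + 11 -> ((3*j = 3*tot + 11 -> ((not (3*j = 3*tot + 11)) and 2*b != -6)) and ((not (3*j = 3*tot + 11)) -> 2*b != -6))) and ((not (3*j = 3*tot + 11)) -> 2*b != -6))) and ((not (3*j = 3*tot + 11)) -> 2*b != -6))) and ((not (e + j = 3*tot + 11)) -> 2*b != -6)
Answer: WP = (e + j = 3*tot + 11 -> ((3*j = 3*tot + 11 -> ((3*j = 3*tot + 11 -> ((3*j = 3*tot + 11 -> ((not (3*j = 3*tot + 11)) and 2*b != -6)) and ((not (3*j = 3*tot + 11)) -> 2*b != -6))) and ((not (3*j = 3*tot + 11)) -> 2*b != -6))) and ((not (3*j = 3*tot + 11)) -> 2*b != -6))) and ((not (e + j = 3*tot + 11)) -> 2*b != -6)


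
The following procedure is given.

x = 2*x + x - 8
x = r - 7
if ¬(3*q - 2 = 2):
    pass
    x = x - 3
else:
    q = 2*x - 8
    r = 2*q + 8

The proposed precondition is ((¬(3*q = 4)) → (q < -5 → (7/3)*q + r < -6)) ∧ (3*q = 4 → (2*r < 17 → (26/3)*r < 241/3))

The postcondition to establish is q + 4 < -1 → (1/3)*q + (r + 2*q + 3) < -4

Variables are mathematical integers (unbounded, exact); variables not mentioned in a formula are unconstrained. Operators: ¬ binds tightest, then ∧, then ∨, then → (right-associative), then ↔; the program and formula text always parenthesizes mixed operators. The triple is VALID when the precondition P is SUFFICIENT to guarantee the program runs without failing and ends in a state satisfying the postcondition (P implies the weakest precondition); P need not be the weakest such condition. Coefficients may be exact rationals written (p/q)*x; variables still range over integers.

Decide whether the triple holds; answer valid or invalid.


Working backward. After the program, the postcondition q + 4 < -1 → (1/3)*q + (r + 2*q + 3) < -4 must hold; in canonical form it is q < -5 → (7/3)*q + r < -7.
Then branch requires q < -5 → (7/3)*q + r < -7; else branch requires 2*x < 3 → (26/3)*x < 59/3.
Before the if: ((¬(3*q = 4)) → (q < -5 → (7/3)*q + r < -7)) ∧ (3*q = 4 → (2*x < 3 → (26/3)*x < 59/3))
Before x := r - 7: ((¬(3*q = 4)) → (q < -5 → (7/3)*q + r < -7)) ∧ (3*q = 4 → (2*r < 17 → (26/3)*r < 241/3))
Before x := 2*x + x - 8: ((¬(3*q = 4)) → (q < -5 → (7/3)*q + r < -7)) ∧ (3*q = 4 → (2*r < 17 → (26/3)*r < 241/3))
The weakest precondition is ((¬(3*q = 4)) → (q < -5 → (7/3)*q + r < -7)) ∧ (3*q = 4 → (2*r < 17 → (26/3)*r < 241/3)).
Check whether ((¬(3*q = 4)) → (q < -5 → (7/3)*q + r < -6)) ∧ (3*q = 4 → (2*r < 17 → (26/3)*r < 241/3)) implies it.
Countermodel: at the initial state q = -6, r = 7, the precondition holds but the weakest precondition fails.
Answer: invalid


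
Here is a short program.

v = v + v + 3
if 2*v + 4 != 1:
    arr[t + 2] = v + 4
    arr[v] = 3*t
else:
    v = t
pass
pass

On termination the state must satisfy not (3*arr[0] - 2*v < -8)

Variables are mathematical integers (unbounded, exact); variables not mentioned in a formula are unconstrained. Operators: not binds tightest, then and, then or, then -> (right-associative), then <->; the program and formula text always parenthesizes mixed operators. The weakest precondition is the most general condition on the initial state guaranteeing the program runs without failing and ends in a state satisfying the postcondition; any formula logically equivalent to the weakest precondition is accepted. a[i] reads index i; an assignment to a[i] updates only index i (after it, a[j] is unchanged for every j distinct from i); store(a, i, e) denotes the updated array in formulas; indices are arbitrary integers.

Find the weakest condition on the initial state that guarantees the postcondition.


Working backward. After the program, the postcondition not (3*arr[0] - 2*v < -8) must hold; in canonical form it is not (3*arr[0] < 2*v - 8).
Before skip: not (3*arr[0] < 2*v - 8)
Before skip: not (3*arr[0] < 2*v - 8)
Then branch requires not (3*store(store(arr, t + 2, v + 4), v, 3*t)[0] < 2*v - 8); else branch requires not (3*arr[0] < 2*t - 8).
Before the if: (2*v != -3 -> (not (3*store(store(arr, t + 2, v + 4), v, 3*t)[0] < 2*v - 8))) and ((not (2*v != -3)) -> (not (3*arr[0] < 2*t - 8)))
Before v := v + v + 3: (4*v != -9 -> (not (3*store(store(arr, t + 2, 2*v + 7), 2*v + 3, 3*t)[0] < 4*v - 2))) and ((not (4*v != -9)) -> (not (3*arr[0] < 2*t - 8)))
Answer: WP = (4*v != -9 -> (not (3*store(store(arr, t + 2, 2*v + 7), 2*v + 3, 3*t)[0] < 4*v - 2))) and ((not (4*v != -9)) -> (not (3*arr[0] < 2*t - 8)))


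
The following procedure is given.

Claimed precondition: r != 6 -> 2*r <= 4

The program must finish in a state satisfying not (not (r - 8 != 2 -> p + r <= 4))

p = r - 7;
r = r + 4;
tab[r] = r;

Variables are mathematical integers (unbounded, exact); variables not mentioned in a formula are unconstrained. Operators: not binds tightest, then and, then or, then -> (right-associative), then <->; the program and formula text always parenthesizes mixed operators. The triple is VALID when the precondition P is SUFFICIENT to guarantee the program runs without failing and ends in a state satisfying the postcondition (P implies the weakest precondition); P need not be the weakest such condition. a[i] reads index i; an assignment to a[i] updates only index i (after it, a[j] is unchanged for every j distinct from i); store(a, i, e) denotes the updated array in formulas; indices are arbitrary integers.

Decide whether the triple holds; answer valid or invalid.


Working backward. After the program, the postcondition not (not (r - 8 != 2 -> p + r <= 4)) must hold; in canonical form it is r != 10 -> p + r <= 4.
Before tab[r] := r: r != 10 -> p + r <= 4
Before r := r + 4: r != 6 -> p + r <= 0
Before p := r - 7: r != 6 -> 2*r <= 7
The weakest precondition is r != 6 -> 2*r <= 7.
Check whether r != 6 -> 2*r <= 4 implies it.
Every state satisfying the precondition satisfies the weakest precondition: the implication holds.
Answer: valid


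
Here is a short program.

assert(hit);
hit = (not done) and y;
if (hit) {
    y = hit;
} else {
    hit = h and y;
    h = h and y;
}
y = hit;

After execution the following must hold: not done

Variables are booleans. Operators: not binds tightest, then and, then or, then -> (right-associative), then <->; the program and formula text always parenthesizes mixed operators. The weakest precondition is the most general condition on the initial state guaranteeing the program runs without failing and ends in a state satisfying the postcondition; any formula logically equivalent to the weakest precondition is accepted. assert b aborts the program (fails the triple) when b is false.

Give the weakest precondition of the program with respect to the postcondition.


Working backward. After the program, not done must hold.
Before y := hit: not done
Then branch requires not done; else branch requires not done.
Before the if: (hit -> (not done)) and ((not hit) -> (not done))
Before hit := (not done) and y: (((not done) and y) -> (not done)) and ((not ((not done) and y)) -> (not done))
Before assert hit: hit and (((not done) and y) -> (not done)) and ((not ((not done) and y)) -> (not done))
Answer: WP = hit and (((not done) and y) -> (not done)) and ((not ((not done) and y)) -> (not done))


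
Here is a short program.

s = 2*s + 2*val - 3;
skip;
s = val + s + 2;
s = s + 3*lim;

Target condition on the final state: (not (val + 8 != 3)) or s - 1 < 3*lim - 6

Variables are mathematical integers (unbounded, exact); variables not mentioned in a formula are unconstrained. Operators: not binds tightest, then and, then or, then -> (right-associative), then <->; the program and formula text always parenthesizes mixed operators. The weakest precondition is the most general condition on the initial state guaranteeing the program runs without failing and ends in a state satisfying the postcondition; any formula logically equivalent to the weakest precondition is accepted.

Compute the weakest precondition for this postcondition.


Working backward. After the program, the postcondition (not (val + 8 != 3)) or s - 1 < 3*lim - 6 must hold; in canonical form it is (not (val != -5)) or s < 3*lim - 5.
Before s := s + 3*lim: (not (val != -5)) or s < -5
Before s := val + s + 2: (not (val != -5)) or s + val < -7
Before skip: (not (val != -5)) or s + val < -7
Before s := 2*s + 2*val - 3: (not (val != -5)) or 2*s + 3*val < -4
Answer: WP = (not (val != -5)) or 2*s + 3*val < -4


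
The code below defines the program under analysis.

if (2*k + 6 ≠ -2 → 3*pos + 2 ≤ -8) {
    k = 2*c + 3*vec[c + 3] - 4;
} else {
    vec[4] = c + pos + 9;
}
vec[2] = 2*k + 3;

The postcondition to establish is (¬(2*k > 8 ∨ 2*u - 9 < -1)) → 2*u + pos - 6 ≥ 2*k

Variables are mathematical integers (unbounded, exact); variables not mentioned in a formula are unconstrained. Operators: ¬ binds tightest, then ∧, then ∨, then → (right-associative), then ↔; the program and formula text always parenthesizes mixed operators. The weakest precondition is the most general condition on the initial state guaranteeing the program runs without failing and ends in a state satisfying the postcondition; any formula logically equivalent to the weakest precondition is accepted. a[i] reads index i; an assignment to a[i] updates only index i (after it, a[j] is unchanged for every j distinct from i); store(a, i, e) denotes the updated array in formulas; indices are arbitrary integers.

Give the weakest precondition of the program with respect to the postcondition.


Working backward. After the program, the postcondition (¬(2*k > 8 ∨ 2*u - 9 < -1)) → 2*u + pos - 6 ≥ 2*k must hold; in canonical form it is (¬(2*k > 8 ∨ 2*u < 8)) → pos + 2*u ≥ 2*k + 6.
Before vec[2] := 2*k + 3: (¬(2*k > 8 ∨ 2*u < 8)) → pos + 2*u ≥ 2*k + 6
Then branch requires (¬(6*vec[c + 3] + 4*c > 16 ∨ 2*u < 8)) → pos + 2*u ≥ 6*vec[c + 3] + 4*c - 2; else branch requires (¬(2*k > 8 ∨ 2*u < 8)) → pos + 2*u ≥ 2*k + 6.
Before the if: ((2*k ≠ -8 → 3*pos ≤ -10) → ((¬(6*vec[c + 3] + 4*c > 16 ∨ 2*u < 8)) → pos + 2*u ≥ 6*vec[c + 3] + 4*c - 2)) ∧ ((¬(2*k ≠ -8 → 3*pos ≤ -10)) → ((¬(2*k > 8 ∨ 2*u < 8)) → pos + 2*u ≥ 2*k + 6))
Answer: WP = ((2*k ≠ -8 → 3*pos ≤ -10) → ((¬(6*vec[c + 3] + 4*c > 16 ∨ 2*u < 8)) → pos + 2*u ≥ 6*vec[c + 3] + 4*c - 2)) ∧ ((¬(2*k ≠ -8 → 3*pos ≤ -10)) → ((¬(2*k > 8 ∨ 2*u < 8)) → pos + 2*u ≥ 2*k + 6))


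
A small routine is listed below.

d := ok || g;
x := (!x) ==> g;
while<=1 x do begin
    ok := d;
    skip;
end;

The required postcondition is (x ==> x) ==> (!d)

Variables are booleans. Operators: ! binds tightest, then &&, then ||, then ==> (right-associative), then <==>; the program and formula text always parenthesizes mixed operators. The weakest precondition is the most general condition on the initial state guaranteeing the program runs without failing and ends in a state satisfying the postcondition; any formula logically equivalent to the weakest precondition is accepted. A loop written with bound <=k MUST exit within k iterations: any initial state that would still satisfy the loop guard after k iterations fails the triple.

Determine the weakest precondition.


Working backward. After the program, the postcondition (x ==> x) ==> (!d) must hold; in canonical form it is !d.
Before the loop (bound <=1), unroll the exhaustion recursion (WP_0 = exit-now case; WP_j = one more guarded iteration, up to j = 1):
  WP_0: (!x) && (!d)
  WP_1: (x ==> ((!x) && (!d))) && ((!x) ==> (!d))
So before the loop: (x ==> ((!x) && (!d))) && ((!x) ==> (!d))
Before x := (!x) ==> g: (((!x) ==> g) ==> ((!((!x) ==> g)) && (!d))) && ((!((!x) ==> g)) ==> (!d))
Before d := ok || g: (((!x) ==> g) ==> ((!((!x) ==> g)) && (!(ok || g)))) && ((!((!x) ==> g)) ==> (!(ok || g)))
Answer: WP = (((!x) ==> g) ==> ((!((!x) ==> g)) && (!(ok || g)))) && ((!((!x) ==> g)) ==> (!(ok || g)))


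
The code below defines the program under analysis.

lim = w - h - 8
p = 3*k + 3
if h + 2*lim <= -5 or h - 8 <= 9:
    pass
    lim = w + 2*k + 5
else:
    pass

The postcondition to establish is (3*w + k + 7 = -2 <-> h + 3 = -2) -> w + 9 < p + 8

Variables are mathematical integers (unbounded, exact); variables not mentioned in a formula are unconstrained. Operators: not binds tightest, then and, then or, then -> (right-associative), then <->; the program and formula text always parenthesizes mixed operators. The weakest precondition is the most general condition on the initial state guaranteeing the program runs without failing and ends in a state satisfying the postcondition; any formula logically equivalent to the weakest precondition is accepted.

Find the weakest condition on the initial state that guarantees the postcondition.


Working backward. After the program, the postcondition (3*w + k + 7 = -2 <-> h + 3 = -2) -> w + 9 < p + 8 must hold; in canonical form it is (k + 3*w = -9 <-> h = -5) -> w < p - 1.
Then branch requires (k + 3*w = -9 <-> h = -5) -> w < p - 1; else branch requires (k + 3*w = -9 <-> h = -5) -> w < p - 1.
Before the if: ((h + 2*lim <= -5 or h <= 17) -> ((k + 3*w = -9 <-> h = -5) -> w < p - 1)) and ((not (h + 2*lim <= -5 or h <= 17)) -> ((k + 3*w = -9 <-> h = -5) -> w < p - 1))
Before p := 3*k + 3: ((h + 2*lim <= -5 or h <= 17) -> ((k + 3*w = -9 <-> h = -5) -> w < 3*k + 2)) and ((not (h + 2*lim <= -5 or h <= 17)) -> ((k + 3*w = -9 <-> h = -5) -> w < 3*k + 2))
Before lim := w - h - 8: ((2*w <= h + 11 or h <= 17) -> ((k + 3*w = -9 <-> h = -5) -> w < 3*k + 2)) and ((not (2*w <= h + 11 or h <= 17)) -> ((k + 3*w = -9 <-> h = -5) -> w < 3*k + 2))
Answer: WP = ((2*w <= h + 11 or h <= 17) -> ((k + 3*w = -9 <-> h = -5) -> w < 3*k + 2)) and ((not (2*w <= h + 11 or h <= 17)) -> ((k + 3*w = -9 <-> h = -5) -> w < 3*k + 2))


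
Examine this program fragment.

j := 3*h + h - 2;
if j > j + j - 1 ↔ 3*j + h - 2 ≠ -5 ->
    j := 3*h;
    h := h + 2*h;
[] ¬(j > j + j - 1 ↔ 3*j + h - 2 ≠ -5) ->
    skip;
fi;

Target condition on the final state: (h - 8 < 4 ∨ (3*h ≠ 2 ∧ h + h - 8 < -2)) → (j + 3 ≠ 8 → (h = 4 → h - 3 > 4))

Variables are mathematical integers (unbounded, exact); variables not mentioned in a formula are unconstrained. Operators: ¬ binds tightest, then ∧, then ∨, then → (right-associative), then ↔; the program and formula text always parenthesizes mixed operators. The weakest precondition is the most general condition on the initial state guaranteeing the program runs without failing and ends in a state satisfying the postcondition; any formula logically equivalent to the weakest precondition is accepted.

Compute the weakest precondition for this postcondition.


Working backward. After the program, the postcondition (h - 8 < 4 ∨ (3*h ≠ 2 ∧ h + h - 8 < -2)) → (j + 3 ≠ 8 → (h = 4 → h - 3 > 4)) must hold; in canonical form it is (h < 12 ∨ (3*h ≠ 2 ∧ 2*h < 6)) → (j ≠ 5 → (h = 4 → h > 7)).
Then branch requires (3*h < 12 ∨ (9*h ≠ 2 ∧ 6*h < 6)) → (3*h ≠ 5 → (3*h = 4 → 3*h > 7)); else branch requires (h < 12 ∨ (3*h ≠ 2 ∧ 2*h < 6)) → (j ≠ 5 → (h = 4 → h > 7)).
Before the if: ((j < 1 ↔ h + 3*j ≠ -3) → ((3*h < 12 ∨ (9*h ≠ 2 ∧ 6*h < 6)) → (3*h ≠ 5 → (3*h = 4 → 3*h > 7)))) ∧ ((¬(j < 1 ↔ h + 3*j ≠ -3)) → ((h < 12 ∨ (3*h ≠ 2 ∧ 2*h < 6)) → (j ≠ 5 → (h = 4 → h > 7))))
Before j := 3*h + h - 2: ((4*h < 3 ↔ 13*h ≠ 3) → ((3*h < 12 ∨ (9*h ≠ 2 ∧ 6*h < 6)) → (3*h ≠ 5 → (3*h = 4 → 3*h > 7)))) ∧ ((¬(4*h < 3 ↔ 13*h ≠ 3)) → ((h < 12 ∨ (3*h ≠ 2 ∧ 2*h < 6)) → (4*h ≠ 7 → (h = 4 → h > 7))))
Answer: WP = ((4*h < 3 ↔ 13*h ≠ 3) → ((3*h < 12 ∨ (9*h ≠ 2 ∧ 6*h < 6)) → (3*h ≠ 5 → (3*h = 4 → 3*h > 7)))) ∧ ((¬(4*h < 3 ↔ 13*h ≠ 3)) → ((h < 12 ∨ (3*h ≠ 2 ∧ 2*h < 6)) → (4*h ≠ 7 → (h = 4 → h > 7))))


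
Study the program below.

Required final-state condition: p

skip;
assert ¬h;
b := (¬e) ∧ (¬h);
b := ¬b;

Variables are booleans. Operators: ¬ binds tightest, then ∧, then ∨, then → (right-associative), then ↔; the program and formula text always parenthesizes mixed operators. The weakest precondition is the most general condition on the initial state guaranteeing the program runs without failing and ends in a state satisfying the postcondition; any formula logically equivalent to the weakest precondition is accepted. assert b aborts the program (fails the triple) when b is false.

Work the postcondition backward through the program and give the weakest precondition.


Working backward. After the program, p must hold.
Before b := ¬b: p
Before b := (¬e) ∧ (¬h): p
Before assert ¬h: (¬h) ∧ p
Before skip: (¬h) ∧ p
Answer: WP = (¬h) ∧ p


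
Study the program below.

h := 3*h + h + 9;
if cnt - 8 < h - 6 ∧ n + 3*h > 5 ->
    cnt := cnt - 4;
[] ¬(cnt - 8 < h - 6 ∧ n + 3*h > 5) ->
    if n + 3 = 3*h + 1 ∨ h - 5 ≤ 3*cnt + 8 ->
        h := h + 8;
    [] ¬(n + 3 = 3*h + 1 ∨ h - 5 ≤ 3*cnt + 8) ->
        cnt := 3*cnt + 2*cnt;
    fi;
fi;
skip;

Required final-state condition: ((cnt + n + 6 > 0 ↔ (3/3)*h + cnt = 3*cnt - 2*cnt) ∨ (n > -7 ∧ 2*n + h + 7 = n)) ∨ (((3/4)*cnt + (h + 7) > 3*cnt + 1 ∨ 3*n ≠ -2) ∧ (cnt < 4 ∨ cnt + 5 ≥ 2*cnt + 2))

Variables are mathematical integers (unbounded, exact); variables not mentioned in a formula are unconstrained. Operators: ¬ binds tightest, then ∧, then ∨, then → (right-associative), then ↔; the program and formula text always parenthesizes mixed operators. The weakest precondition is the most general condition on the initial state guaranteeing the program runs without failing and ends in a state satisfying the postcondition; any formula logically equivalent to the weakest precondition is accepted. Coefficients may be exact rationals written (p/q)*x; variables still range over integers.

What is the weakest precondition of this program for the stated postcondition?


Working backward. After the program, the postcondition ((cnt + n + 6 > 0 ↔ (3/3)*h + cnt = 3*cnt - 2*cnt) ∨ (n > -7 ∧ 2*n + h + 7 = n)) ∨ (((3/4)*cnt + (h + 7) > 3*cnt + 1 ∨ 3*n ≠ -2) ∧ (cnt < 4 ∨ cnt + 5 ≥ 2*cnt + 2)) must hold; in canonical form it is (cnt + n > -6 ↔ h = 0) ∨ (n > -7 ∧ h + n = -7) ∨ ((h > (9/4)*cnt - 6 ∨ 3*n ≠ -2) ∧ (cnt < 4 ∨ cnt ≤ 3)).
Before skip: (cnt + n > -6 ↔ h = 0) ∨ (n > -7 ∧ h + n = -7) ∨ ((h > (9/4)*cnt - 6 ∨ 3*n ≠ -2) ∧ (cnt < 4 ∨ cnt ≤ 3))
Then branch requires (cnt + n > -2 ↔ h = 0) ∨ (n > -7 ∧ h + n = -7) ∨ ((h > (9/4)*cnt - 15 ∨ 3*n ≠ -2) ∧ (cnt < 8 ∨ cnt ≤ 7)); else branch requires ((n = 3*h - 2 ∨ h ≤ 3*cnt + 13) → ((cnt + n > -6 ↔ h = -8) ∨ (n > -7 ∧ h + n = -15) ∨ ((h > (9/4)*cnt - 14 ∨ 3*n ≠ -2) ∧ (cnt < 4 ∨ cnt ≤ 3)))) ∧ ((¬(n = 3*h - 2 ∨ h ≤ 3*cnt + 13)) → ((5*cnt + n > -6 ↔ h = 0) ∨ (n > -7 ∧ h + n = -7) ∨ ((h > (45/4)*cnt - 6 ∨ 3*n ≠ -2) ∧ (5*cnt < 4 ∨ 5*cnt ≤ 3)))).
Before the if: ((cnt < h + 2 ∧ 3*h + n > 5) → ((cnt + n > -2 ↔ h = 0) ∨ (n > -7 ∧ h + n = -7) ∨ ((h > (9/4)*cnt - 15 ∨ 3*n ≠ -2) ∧ (cnt < 8 ∨ cnt ≤ 7)))) ∧ ((¬(cnt < h + 2 ∧ 3*h + n > 5)) → (((n = 3*h - 2 ∨ h ≤ 3*cnt + 13) → ((cnt + n > -6 ↔ h = -8) ∨ (n > -7 ∧ h + n = -15) ∨ ((h > (9/4)*cnt - 14 ∨ 3*n ≠ -2) ∧ (cnt < 4 ∨ cnt ≤ 3)))) ∧ ((¬(n = 3*h - 2 ∨ h ≤ 3*cnt + 13)) → ((5*cnt + n > -6 ↔ h = 0) ∨ (n > -7 ∧ h + n = -7) ∨ ((h > (45/4)*cnt - 6 ∨ 3*n ≠ -2) ∧ (5*cnt < 4 ∨ 5*cnt ≤ 3))))))
Before h := 3*h + h + 9: ((cnt < 4*h + 11 ∧ 12*h + n > -22) → ((cnt + n > -2 ↔ 4*h = -9) ∨ (n > -7 ∧ 4*h + n = -16) ∨ ((4*h > (9/4)*cnt - 24 ∨ 3*n ≠ -2) ∧ (cnt < 8 ∨ cnt ≤ 7)))) ∧ ((¬(cnt < 4*h + 11 ∧ 12*h + n > -22)) → (((n = 12*h + 25 ∨ 4*h ≤ 3*cnt + 4) → ((cnt + n > -6 ↔ 4*h = -17) ∨ (n > -7 ∧ 4*h + n = -24) ∨ ((4*h > (9/4)*cnt - 23 ∨ 3*n ≠ -2) ∧ (cnt < 4 ∨ cnt ≤ 3)))) ∧ ((¬(n = 12*h + 25 ∨ 4*h ≤ 3*cnt + 4)) → ((5*cnt + n > -6 ↔ 4*h = -9) ∨ (n > -7 ∧ 4*h + n = -16) ∨ ((4*h > (45/4)*cnt - 15 ∨ 3*n ≠ -2) ∧ (5*cnt < 4 ∨ 5*cnt ≤ 3))))))
Answer: WP = ((cnt < 4*h + 11 ∧ 12*h + n > -22) → ((cnt + n > -2 ↔ 4*h = -9) ∨ (n > -7 ∧ 4*h + n = -16) ∨ ((4*h > (9/4)*cnt - 24 ∨ 3*n ≠ -2) ∧ (cnt < 8 ∨ cnt ≤ 7)))) ∧ ((¬(cnt < 4*h + 11 ∧ 12*h + n > -22)) → (((n = 12*h + 25 ∨ 4*h ≤ 3*cnt + 4) → ((cnt + n > -6 ↔ 4*h = -17) ∨ (n > -7 ∧ 4*h + n = -24) ∨ ((4*h > (9/4)*cnt - 23 ∨ 3*n ≠ -2) ∧ (cnt < 4 ∨ cnt ≤ 3)))) ∧ ((¬(n = 12*h + 25 ∨ 4*h ≤ 3*cnt + 4)) → ((5*cnt + n > -6 ↔ 4*h = -9) ∨ (n > -7 ∧ 4*h + n = -16) ∨ ((4*h > (45/4)*cnt - 15 ∨ 3*n ≠ -2) ∧ (5*cnt < 4 ∨ 5*cnt ≤ 3))))))


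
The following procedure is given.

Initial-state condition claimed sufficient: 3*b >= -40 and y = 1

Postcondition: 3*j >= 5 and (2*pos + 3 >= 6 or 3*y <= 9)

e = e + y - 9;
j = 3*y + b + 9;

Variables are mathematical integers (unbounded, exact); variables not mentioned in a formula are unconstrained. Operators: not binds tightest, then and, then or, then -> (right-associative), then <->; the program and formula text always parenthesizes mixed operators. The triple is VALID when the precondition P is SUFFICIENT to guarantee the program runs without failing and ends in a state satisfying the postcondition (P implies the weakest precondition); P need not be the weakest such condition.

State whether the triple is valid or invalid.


Working backward. After the program, the postcondition 3*j >= 5 and (2*pos + 3 >= 6 or 3*y <= 9) must hold; in canonical form it is 3*j >= 5 and (2*pos >= 3 or 3*y <= 9).
Before j := 3*y + b + 9: 3*b + 9*y >= -22 and (2*pos >= 3 or 3*y <= 9)
Before e := e + y - 9: 3*b + 9*y >= -22 and (2*pos >= 3 or 3*y <= 9)
The weakest precondition is 3*b + 9*y >= -22 and (2*pos >= 3 or 3*y <= 9).
Check whether 3*b >= -40 and y = 1 implies it.
Countermodel: at the initial state b = -13, pos = 0, y = 1, the precondition holds but the weakest precondition fails.
Answer: invalid


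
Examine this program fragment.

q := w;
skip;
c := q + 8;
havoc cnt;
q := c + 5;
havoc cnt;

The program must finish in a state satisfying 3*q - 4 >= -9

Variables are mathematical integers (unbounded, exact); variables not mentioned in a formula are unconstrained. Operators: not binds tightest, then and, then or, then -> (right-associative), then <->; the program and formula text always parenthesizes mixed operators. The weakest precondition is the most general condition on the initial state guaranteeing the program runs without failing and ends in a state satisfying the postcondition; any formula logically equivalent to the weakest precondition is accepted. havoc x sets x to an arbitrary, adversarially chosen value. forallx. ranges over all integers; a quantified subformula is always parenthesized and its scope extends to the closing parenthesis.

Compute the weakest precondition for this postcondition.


Working backward. After the program, the postcondition 3*q - 4 >= -9 must hold; in canonical form it is 3*q >= -5.
Before havoc cnt: 3*q >= -5
Before q := c + 5: 3*c >= -20
Before havoc cnt: 3*c >= -20
Before c := q + 8: 3*q >= -44
Before skip: 3*q >= -44
Before q := w: 3*w >= -44
Answer: WP = 3*w >= -44


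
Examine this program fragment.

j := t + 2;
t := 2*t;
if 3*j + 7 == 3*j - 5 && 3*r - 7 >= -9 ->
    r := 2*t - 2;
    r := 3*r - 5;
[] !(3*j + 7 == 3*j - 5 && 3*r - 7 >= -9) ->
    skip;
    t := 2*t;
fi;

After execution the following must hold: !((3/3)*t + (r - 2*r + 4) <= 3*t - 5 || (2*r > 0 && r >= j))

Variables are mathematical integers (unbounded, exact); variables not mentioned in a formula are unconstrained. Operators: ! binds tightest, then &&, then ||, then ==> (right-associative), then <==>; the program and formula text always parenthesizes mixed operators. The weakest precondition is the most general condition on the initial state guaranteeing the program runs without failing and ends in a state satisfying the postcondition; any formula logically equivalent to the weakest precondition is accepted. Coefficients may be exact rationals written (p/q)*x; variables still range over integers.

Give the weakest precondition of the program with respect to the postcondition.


Working backward. After the program, the postcondition !((3/3)*t + (r - 2*r + 4) <= 3*t - 5 || (2*r > 0 && r >= j)) must hold; in canonical form it is !(r + 2*t >= 9 || (2*r > 0 && r >= j)).
Then branch requires !(8*t >= 20 || (12*t > 22 && 6*t >= j + 11)); else branch requires !(r + 4*t >= 9 || (2*r > 0 && r >= j)).
Before the if: !(r + 4*t >= 9 || (2*r > 0 && r >= j))
Before t := 2*t: !(r + 8*t >= 9 || (2*r > 0 && r >= j))
Before j := t + 2: !(r + 8*t >= 9 || (2*r > 0 && r >= t + 2))
Answer: WP = !(r + 8*t >= 9 || (2*r > 0 && r >= t + 2))


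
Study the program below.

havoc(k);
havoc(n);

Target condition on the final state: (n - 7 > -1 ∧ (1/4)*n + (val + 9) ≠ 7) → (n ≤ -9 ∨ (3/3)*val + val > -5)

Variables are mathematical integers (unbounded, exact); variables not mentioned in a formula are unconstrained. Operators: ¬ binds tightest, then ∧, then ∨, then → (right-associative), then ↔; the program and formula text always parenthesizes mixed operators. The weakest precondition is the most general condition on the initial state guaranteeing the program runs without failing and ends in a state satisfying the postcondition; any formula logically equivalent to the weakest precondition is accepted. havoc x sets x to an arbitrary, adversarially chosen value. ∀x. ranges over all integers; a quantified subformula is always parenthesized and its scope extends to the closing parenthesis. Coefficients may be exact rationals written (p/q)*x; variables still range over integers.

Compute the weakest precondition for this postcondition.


Working backward. After the program, the postcondition (n - 7 > -1 ∧ (1/4)*n + (val + 9) ≠ 7) → (n ≤ -9 ∨ (3/3)*val + val > -5) must hold; in canonical form it is (n > 6 ∧ (1/4)*n + val ≠ -2) → (n ≤ -9 ∨ 2*val > -5).
Before havoc n: ∀n_1. ((n_1 > 6 ∧ (1/4)*n_1 + val ≠ -2) → (n_1 ≤ -9 ∨ 2*val > -5))
Before havoc k: ∀n_1. ((n_1 > 6 ∧ (1/4)*n_1 + val ≠ -2) → (n_1 ≤ -9 ∨ 2*val > -5))
Answer: WP = ∀n_1. ((n_1 > 6 ∧ (1/4)*n_1 + val ≠ -2) → (n_1 ≤ -9 ∨ 2*val > -5))


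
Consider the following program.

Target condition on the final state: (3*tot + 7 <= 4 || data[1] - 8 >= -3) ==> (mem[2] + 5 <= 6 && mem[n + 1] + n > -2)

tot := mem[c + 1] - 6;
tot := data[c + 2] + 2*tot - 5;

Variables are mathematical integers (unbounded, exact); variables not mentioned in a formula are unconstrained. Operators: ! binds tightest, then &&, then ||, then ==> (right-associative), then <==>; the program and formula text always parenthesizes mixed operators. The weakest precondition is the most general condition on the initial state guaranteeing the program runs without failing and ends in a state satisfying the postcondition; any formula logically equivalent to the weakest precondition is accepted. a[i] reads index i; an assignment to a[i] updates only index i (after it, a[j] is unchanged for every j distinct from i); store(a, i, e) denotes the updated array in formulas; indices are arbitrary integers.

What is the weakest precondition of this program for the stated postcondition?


Working backward. After the program, the postcondition (3*tot + 7 <= 4 || data[1] - 8 >= -3) ==> (mem[2] + 5 <= 6 && mem[n + 1] + n > -2) must hold; in canonical form it is (3*tot <= -3 || data[1] >= 5) ==> (mem[2] <= 1 && mem[n + 1] + n > -2).
Before tot := data[c + 2] + 2*tot - 5: (3*data[c + 2] + 6*tot <= 12 || data[1] >= 5) ==> (mem[2] <= 1 && mem[n + 1] + n > -2)
Before tot := mem[c + 1] - 6: (3*data[c + 2] + 6*mem[c + 1] <= 48 || data[1] >= 5) ==> (mem[2] <= 1 && mem[n + 1] + n > -2)
Answer: WP = (3*data[c + 2] + 6*mem[c + 1] <= 48 || data[1] >= 5) ==> (mem[2] <= 1 && mem[n + 1] + n > -2)


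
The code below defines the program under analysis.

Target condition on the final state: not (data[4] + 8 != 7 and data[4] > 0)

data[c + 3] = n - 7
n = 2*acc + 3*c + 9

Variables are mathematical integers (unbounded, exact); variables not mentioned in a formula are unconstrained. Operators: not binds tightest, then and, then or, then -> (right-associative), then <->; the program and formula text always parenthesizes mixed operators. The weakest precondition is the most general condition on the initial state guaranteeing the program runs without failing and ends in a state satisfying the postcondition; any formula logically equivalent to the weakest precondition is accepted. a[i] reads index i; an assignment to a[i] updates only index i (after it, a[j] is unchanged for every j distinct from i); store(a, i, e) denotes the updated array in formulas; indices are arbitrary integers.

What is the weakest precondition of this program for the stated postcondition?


Working backward. After the program, the postcondition not (data[4] + 8 != 7 and data[4] > 0) must hold; in canonical form it is not (data[4] != -1 and data[4] > 0).
Before n := 2*acc + 3*c + 9: not (data[4] != -1 and data[4] > 0)
Before data[c + 3] := n - 7: not (store(data, c + 3, n - 7)[4] != -1 and store(data, c + 3, n - 7)[4] > 0)
Answer: WP = not (store(data, c + 3, n - 7)[4] != -1 and store(data, c + 3, n - 7)[4] > 0)
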